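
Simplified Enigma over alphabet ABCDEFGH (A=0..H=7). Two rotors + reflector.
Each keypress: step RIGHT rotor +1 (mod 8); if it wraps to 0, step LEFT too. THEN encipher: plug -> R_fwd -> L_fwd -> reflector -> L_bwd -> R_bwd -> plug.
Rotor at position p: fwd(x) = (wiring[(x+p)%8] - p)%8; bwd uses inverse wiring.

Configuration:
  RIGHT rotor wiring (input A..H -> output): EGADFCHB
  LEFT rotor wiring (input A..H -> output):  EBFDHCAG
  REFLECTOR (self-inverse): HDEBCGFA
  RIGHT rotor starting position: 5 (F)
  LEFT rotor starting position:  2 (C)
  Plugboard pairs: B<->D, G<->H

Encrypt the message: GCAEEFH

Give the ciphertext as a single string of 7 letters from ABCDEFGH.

Answer: EHEDGCB

Derivation:
Char 1 ('G'): step: R->6, L=2; G->plug->H->R->E->L->G->refl->F->L'->C->R'->E->plug->E
Char 2 ('C'): step: R->7, L=2; C->plug->C->R->H->L->H->refl->A->L'->D->R'->G->plug->H
Char 3 ('A'): step: R->0, L->3 (L advanced); A->plug->A->R->E->L->D->refl->B->L'->F->R'->E->plug->E
Char 4 ('E'): step: R->1, L=3; E->plug->E->R->B->L->E->refl->C->L'->H->R'->B->plug->D
Char 5 ('E'): step: R->2, L=3; E->plug->E->R->F->L->B->refl->D->L'->E->R'->H->plug->G
Char 6 ('F'): step: R->3, L=3; F->plug->F->R->B->L->E->refl->C->L'->H->R'->C->plug->C
Char 7 ('H'): step: R->4, L=3; H->plug->G->R->E->L->D->refl->B->L'->F->R'->D->plug->B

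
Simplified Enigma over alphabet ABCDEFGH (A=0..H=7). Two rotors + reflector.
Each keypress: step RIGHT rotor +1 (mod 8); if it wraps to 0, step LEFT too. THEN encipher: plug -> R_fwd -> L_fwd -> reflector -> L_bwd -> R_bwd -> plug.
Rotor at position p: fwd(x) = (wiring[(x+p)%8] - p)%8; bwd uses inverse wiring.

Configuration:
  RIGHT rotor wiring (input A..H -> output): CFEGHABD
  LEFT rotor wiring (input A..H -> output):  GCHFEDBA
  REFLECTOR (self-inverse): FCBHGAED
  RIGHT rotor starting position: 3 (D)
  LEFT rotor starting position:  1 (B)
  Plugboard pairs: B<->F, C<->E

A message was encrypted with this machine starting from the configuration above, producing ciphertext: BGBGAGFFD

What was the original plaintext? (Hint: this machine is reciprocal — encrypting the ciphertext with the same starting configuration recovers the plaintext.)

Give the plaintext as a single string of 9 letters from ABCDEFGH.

Answer: HHEHHFBHG

Derivation:
Char 1 ('B'): step: R->4, L=1; B->plug->F->R->B->L->G->refl->E->L'->C->R'->H->plug->H
Char 2 ('G'): step: R->5, L=1; G->plug->G->R->B->L->G->refl->E->L'->C->R'->H->plug->H
Char 3 ('B'): step: R->6, L=1; B->plug->F->R->A->L->B->refl->C->L'->E->R'->C->plug->E
Char 4 ('G'): step: R->7, L=1; G->plug->G->R->B->L->G->refl->E->L'->C->R'->H->plug->H
Char 5 ('A'): step: R->0, L->2 (L advanced); A->plug->A->R->C->L->C->refl->B->L'->D->R'->H->plug->H
Char 6 ('G'): step: R->1, L=2; G->plug->G->R->C->L->C->refl->B->L'->D->R'->B->plug->F
Char 7 ('F'): step: R->2, L=2; F->plug->B->R->E->L->H->refl->D->L'->B->R'->F->plug->B
Char 8 ('F'): step: R->3, L=2; F->plug->B->R->E->L->H->refl->D->L'->B->R'->H->plug->H
Char 9 ('D'): step: R->4, L=2; D->plug->D->R->H->L->A->refl->F->L'->A->R'->G->plug->G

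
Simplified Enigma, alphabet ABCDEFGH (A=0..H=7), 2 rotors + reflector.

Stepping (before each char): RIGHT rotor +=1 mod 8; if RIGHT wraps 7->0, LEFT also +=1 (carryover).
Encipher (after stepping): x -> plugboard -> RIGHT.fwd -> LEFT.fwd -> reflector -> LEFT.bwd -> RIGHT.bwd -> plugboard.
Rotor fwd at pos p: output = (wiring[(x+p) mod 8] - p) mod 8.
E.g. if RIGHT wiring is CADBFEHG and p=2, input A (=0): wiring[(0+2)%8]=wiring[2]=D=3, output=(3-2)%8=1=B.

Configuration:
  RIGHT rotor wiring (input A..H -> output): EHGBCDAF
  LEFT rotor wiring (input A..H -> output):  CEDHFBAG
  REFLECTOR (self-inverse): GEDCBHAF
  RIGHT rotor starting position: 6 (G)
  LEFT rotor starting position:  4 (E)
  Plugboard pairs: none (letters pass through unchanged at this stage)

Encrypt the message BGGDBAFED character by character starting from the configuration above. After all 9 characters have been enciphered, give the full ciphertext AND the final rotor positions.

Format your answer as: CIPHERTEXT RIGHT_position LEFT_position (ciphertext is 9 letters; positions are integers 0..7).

Char 1 ('B'): step: R->7, L=4; B->plug->B->R->F->L->A->refl->G->L'->E->R'->G->plug->G
Char 2 ('G'): step: R->0, L->5 (L advanced); G->plug->G->R->A->L->E->refl->B->L'->C->R'->E->plug->E
Char 3 ('G'): step: R->1, L=5; G->plug->G->R->E->L->H->refl->F->L'->D->R'->H->plug->H
Char 4 ('D'): step: R->2, L=5; D->plug->D->R->B->L->D->refl->C->L'->G->R'->E->plug->E
Char 5 ('B'): step: R->3, L=5; B->plug->B->R->H->L->A->refl->G->L'->F->R'->D->plug->D
Char 6 ('A'): step: R->4, L=5; A->plug->A->R->G->L->C->refl->D->L'->B->R'->D->plug->D
Char 7 ('F'): step: R->5, L=5; F->plug->F->R->B->L->D->refl->C->L'->G->R'->A->plug->A
Char 8 ('E'): step: R->6, L=5; E->plug->E->R->A->L->E->refl->B->L'->C->R'->A->plug->A
Char 9 ('D'): step: R->7, L=5; D->plug->D->R->H->L->A->refl->G->L'->F->R'->B->plug->B
Final: ciphertext=GEHEDDAAB, RIGHT=7, LEFT=5

Answer: GEHEDDAAB 7 5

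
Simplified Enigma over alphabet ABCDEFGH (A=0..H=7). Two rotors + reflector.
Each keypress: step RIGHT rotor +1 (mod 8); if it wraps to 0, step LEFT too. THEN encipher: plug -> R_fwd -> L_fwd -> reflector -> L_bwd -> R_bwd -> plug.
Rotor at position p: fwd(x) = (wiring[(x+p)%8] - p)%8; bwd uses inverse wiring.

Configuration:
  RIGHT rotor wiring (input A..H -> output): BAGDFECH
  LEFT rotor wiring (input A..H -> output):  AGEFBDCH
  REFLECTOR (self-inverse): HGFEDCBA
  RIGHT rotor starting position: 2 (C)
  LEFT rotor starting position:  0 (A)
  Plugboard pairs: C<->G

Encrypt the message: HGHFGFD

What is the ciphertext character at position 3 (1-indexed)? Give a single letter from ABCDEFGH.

Char 1 ('H'): step: R->3, L=0; H->plug->H->R->D->L->F->refl->C->L'->G->R'->F->plug->F
Char 2 ('G'): step: R->4, L=0; G->plug->C->R->G->L->C->refl->F->L'->D->R'->D->plug->D
Char 3 ('H'): step: R->5, L=0; H->plug->H->R->A->L->A->refl->H->L'->H->R'->A->plug->A

A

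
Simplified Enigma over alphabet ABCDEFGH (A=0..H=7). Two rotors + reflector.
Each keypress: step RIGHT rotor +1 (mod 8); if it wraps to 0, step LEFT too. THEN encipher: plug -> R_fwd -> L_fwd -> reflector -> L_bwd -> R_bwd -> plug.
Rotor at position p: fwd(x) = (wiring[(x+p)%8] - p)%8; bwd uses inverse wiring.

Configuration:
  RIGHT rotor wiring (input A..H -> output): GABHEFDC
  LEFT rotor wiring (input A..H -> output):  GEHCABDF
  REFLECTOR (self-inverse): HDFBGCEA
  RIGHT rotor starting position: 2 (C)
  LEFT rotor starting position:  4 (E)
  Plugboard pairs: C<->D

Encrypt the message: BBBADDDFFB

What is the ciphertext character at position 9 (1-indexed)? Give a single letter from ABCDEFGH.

Char 1 ('B'): step: R->3, L=4; B->plug->B->R->B->L->F->refl->C->L'->E->R'->A->plug->A
Char 2 ('B'): step: R->4, L=4; B->plug->B->R->B->L->F->refl->C->L'->E->R'->F->plug->F
Char 3 ('B'): step: R->5, L=4; B->plug->B->R->G->L->D->refl->B->L'->D->R'->E->plug->E
Char 4 ('A'): step: R->6, L=4; A->plug->A->R->F->L->A->refl->H->L'->C->R'->D->plug->C
Char 5 ('D'): step: R->7, L=4; D->plug->C->R->B->L->F->refl->C->L'->E->R'->H->plug->H
Char 6 ('D'): step: R->0, L->5 (L advanced); D->plug->C->R->B->L->G->refl->E->L'->A->R'->B->plug->B
Char 7 ('D'): step: R->1, L=5; D->plug->C->R->G->L->F->refl->C->L'->F->R'->H->plug->H
Char 8 ('F'): step: R->2, L=5; F->plug->F->R->A->L->E->refl->G->L'->B->R'->E->plug->E
Char 9 ('F'): step: R->3, L=5; F->plug->F->R->D->L->B->refl->D->L'->H->R'->E->plug->E

E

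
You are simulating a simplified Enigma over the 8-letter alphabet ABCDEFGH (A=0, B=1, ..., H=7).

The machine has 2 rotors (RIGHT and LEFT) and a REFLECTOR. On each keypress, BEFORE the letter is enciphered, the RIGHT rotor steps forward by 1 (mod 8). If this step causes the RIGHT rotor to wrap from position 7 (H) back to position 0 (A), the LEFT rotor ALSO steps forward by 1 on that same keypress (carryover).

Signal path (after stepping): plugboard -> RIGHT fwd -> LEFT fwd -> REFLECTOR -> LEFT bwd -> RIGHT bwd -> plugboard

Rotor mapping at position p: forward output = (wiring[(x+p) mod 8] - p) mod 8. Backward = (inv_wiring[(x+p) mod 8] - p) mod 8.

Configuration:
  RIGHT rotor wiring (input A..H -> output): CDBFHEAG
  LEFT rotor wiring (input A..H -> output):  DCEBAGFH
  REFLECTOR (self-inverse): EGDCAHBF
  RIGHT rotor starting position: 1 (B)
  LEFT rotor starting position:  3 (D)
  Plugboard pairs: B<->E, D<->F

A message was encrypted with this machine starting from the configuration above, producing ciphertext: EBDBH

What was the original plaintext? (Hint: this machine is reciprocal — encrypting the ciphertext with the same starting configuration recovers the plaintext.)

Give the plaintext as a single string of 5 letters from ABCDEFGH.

Char 1 ('E'): step: R->2, L=3; E->plug->B->R->D->L->C->refl->D->L'->C->R'->D->plug->F
Char 2 ('B'): step: R->3, L=3; B->plug->E->R->D->L->C->refl->D->L'->C->R'->A->plug->A
Char 3 ('D'): step: R->4, L=3; D->plug->F->R->H->L->B->refl->G->L'->A->R'->B->plug->E
Char 4 ('B'): step: R->5, L=3; B->plug->E->R->G->L->H->refl->F->L'->B->R'->C->plug->C
Char 5 ('H'): step: R->6, L=3; H->plug->H->R->G->L->H->refl->F->L'->B->R'->G->plug->G

Answer: FAECG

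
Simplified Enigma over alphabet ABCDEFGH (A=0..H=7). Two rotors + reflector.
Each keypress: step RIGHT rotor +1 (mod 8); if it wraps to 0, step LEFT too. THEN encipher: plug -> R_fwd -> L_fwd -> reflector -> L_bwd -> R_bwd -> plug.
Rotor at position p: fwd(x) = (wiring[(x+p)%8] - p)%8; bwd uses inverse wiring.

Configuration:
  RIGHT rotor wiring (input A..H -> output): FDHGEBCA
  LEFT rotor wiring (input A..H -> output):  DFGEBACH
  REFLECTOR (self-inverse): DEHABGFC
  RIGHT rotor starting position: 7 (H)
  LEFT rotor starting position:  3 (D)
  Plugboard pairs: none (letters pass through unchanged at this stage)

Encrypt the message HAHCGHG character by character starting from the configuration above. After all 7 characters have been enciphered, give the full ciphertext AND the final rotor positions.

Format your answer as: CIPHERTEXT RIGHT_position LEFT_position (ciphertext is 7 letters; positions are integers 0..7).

Answer: GEAHFCA 6 4

Derivation:
Char 1 ('H'): step: R->0, L->4 (L advanced); H->plug->H->R->A->L->F->refl->G->L'->C->R'->G->plug->G
Char 2 ('A'): step: R->1, L=4; A->plug->A->R->C->L->G->refl->F->L'->A->R'->E->plug->E
Char 3 ('H'): step: R->2, L=4; H->plug->H->R->B->L->E->refl->B->L'->F->R'->A->plug->A
Char 4 ('C'): step: R->3, L=4; C->plug->C->R->G->L->C->refl->H->L'->E->R'->H->plug->H
Char 5 ('G'): step: R->4, L=4; G->plug->G->R->D->L->D->refl->A->L'->H->R'->F->plug->F
Char 6 ('H'): step: R->5, L=4; H->plug->H->R->H->L->A->refl->D->L'->D->R'->C->plug->C
Char 7 ('G'): step: R->6, L=4; G->plug->G->R->G->L->C->refl->H->L'->E->R'->A->plug->A
Final: ciphertext=GEAHFCA, RIGHT=6, LEFT=4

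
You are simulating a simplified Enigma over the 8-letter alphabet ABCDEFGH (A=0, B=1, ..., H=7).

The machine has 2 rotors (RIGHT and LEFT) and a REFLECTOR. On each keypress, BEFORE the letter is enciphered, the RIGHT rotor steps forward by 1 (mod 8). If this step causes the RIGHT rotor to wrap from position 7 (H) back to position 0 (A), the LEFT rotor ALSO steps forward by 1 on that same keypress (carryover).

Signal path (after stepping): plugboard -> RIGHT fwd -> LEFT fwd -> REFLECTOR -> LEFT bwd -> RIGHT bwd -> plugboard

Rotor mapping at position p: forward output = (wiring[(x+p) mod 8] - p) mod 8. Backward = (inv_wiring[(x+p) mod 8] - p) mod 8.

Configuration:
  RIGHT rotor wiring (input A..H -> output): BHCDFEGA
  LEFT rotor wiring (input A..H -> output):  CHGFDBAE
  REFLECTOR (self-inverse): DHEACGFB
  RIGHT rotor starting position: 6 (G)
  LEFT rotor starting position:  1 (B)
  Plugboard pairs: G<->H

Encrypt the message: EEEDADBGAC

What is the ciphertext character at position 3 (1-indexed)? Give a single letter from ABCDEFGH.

Char 1 ('E'): step: R->7, L=1; E->plug->E->R->E->L->A->refl->D->L'->G->R'->F->plug->F
Char 2 ('E'): step: R->0, L->2 (L advanced); E->plug->E->R->F->L->C->refl->E->L'->A->R'->H->plug->G
Char 3 ('E'): step: R->1, L=2; E->plug->E->R->D->L->H->refl->B->L'->C->R'->C->plug->C

C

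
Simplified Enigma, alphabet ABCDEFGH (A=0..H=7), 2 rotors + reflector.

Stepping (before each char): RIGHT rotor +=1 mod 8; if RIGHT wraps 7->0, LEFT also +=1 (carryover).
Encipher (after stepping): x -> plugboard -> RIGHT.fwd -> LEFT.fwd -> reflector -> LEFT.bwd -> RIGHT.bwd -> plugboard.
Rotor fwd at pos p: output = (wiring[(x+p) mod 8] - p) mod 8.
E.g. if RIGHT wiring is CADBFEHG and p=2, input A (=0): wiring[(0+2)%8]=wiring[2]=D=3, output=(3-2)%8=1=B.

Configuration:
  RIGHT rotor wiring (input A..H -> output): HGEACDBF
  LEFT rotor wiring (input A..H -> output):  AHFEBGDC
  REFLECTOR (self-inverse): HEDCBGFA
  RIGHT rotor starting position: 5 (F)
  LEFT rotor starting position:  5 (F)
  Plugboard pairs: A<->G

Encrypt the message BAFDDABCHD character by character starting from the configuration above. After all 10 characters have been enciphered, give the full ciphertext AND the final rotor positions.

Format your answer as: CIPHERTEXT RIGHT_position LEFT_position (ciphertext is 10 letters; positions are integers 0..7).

Answer: DFABFHHHDB 7 6

Derivation:
Char 1 ('B'): step: R->6, L=5; B->plug->B->R->H->L->E->refl->B->L'->A->R'->D->plug->D
Char 2 ('A'): step: R->7, L=5; A->plug->G->R->E->L->C->refl->D->L'->D->R'->F->plug->F
Char 3 ('F'): step: R->0, L->6 (L advanced); F->plug->F->R->D->L->B->refl->E->L'->B->R'->G->plug->A
Char 4 ('D'): step: R->1, L=6; D->plug->D->R->B->L->E->refl->B->L'->D->R'->B->plug->B
Char 5 ('D'): step: R->2, L=6; D->plug->D->R->B->L->E->refl->B->L'->D->R'->F->plug->F
Char 6 ('A'): step: R->3, L=6; A->plug->G->R->D->L->B->refl->E->L'->B->R'->H->plug->H
Char 7 ('B'): step: R->4, L=6; B->plug->B->R->H->L->A->refl->H->L'->E->R'->H->plug->H
Char 8 ('C'): step: R->5, L=6; C->plug->C->R->A->L->F->refl->G->L'->F->R'->H->plug->H
Char 9 ('H'): step: R->6, L=6; H->plug->H->R->F->L->G->refl->F->L'->A->R'->D->plug->D
Char 10 ('D'): step: R->7, L=6; D->plug->D->R->F->L->G->refl->F->L'->A->R'->B->plug->B
Final: ciphertext=DFABFHHHDB, RIGHT=7, LEFT=6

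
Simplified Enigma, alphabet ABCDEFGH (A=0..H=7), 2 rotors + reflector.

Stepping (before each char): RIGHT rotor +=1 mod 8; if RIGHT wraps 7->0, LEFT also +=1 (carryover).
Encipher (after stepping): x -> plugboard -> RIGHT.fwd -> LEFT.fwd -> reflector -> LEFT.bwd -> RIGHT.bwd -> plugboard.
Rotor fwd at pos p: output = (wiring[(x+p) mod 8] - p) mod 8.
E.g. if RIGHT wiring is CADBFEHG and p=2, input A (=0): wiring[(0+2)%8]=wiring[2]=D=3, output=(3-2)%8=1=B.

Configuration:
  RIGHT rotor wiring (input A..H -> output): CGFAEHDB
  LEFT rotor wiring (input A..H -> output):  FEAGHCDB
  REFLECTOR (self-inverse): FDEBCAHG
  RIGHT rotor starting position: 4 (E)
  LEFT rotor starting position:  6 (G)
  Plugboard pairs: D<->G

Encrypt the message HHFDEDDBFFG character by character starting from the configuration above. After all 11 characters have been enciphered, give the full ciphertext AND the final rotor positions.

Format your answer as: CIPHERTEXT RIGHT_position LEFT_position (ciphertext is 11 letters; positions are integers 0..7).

Answer: CDDBGFEEHAB 7 7

Derivation:
Char 1 ('H'): step: R->5, L=6; H->plug->H->R->H->L->E->refl->C->L'->E->R'->C->plug->C
Char 2 ('H'): step: R->6, L=6; H->plug->H->R->B->L->D->refl->B->L'->G->R'->G->plug->D
Char 3 ('F'): step: R->7, L=6; F->plug->F->R->F->L->A->refl->F->L'->A->R'->G->plug->D
Char 4 ('D'): step: R->0, L->7 (L advanced); D->plug->G->R->D->L->B->refl->D->L'->G->R'->B->plug->B
Char 5 ('E'): step: R->1, L=7; E->plug->E->R->G->L->D->refl->B->L'->D->R'->D->plug->G
Char 6 ('D'): step: R->2, L=7; D->plug->G->R->A->L->C->refl->E->L'->H->R'->F->plug->F
Char 7 ('D'): step: R->3, L=7; D->plug->G->R->D->L->B->refl->D->L'->G->R'->E->plug->E
Char 8 ('B'): step: R->4, L=7; B->plug->B->R->D->L->B->refl->D->L'->G->R'->E->plug->E
Char 9 ('F'): step: R->5, L=7; F->plug->F->R->A->L->C->refl->E->L'->H->R'->H->plug->H
Char 10 ('F'): step: R->6, L=7; F->plug->F->R->C->L->F->refl->A->L'->F->R'->A->plug->A
Char 11 ('G'): step: R->7, L=7; G->plug->D->R->G->L->D->refl->B->L'->D->R'->B->plug->B
Final: ciphertext=CDDBGFEEHAB, RIGHT=7, LEFT=7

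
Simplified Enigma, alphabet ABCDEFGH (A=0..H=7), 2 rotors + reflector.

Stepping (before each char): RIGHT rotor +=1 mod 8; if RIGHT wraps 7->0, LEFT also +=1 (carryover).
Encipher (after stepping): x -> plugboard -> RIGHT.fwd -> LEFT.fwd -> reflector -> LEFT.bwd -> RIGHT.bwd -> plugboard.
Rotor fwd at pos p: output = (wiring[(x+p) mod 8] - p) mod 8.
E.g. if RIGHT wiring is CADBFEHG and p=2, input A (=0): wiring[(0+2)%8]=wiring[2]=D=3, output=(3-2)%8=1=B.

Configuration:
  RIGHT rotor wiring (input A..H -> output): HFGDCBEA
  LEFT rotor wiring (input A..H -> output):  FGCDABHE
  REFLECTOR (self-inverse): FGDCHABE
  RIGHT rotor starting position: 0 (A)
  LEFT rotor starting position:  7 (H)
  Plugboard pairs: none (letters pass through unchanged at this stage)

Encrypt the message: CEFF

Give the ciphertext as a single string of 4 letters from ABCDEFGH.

Answer: AAGB

Derivation:
Char 1 ('C'): step: R->1, L=7; C->plug->C->R->C->L->H->refl->E->L'->E->R'->A->plug->A
Char 2 ('E'): step: R->2, L=7; E->plug->E->R->C->L->H->refl->E->L'->E->R'->A->plug->A
Char 3 ('F'): step: R->3, L=7; F->plug->F->R->E->L->E->refl->H->L'->C->R'->G->plug->G
Char 4 ('F'): step: R->4, L=7; F->plug->F->R->B->L->G->refl->B->L'->F->R'->B->plug->B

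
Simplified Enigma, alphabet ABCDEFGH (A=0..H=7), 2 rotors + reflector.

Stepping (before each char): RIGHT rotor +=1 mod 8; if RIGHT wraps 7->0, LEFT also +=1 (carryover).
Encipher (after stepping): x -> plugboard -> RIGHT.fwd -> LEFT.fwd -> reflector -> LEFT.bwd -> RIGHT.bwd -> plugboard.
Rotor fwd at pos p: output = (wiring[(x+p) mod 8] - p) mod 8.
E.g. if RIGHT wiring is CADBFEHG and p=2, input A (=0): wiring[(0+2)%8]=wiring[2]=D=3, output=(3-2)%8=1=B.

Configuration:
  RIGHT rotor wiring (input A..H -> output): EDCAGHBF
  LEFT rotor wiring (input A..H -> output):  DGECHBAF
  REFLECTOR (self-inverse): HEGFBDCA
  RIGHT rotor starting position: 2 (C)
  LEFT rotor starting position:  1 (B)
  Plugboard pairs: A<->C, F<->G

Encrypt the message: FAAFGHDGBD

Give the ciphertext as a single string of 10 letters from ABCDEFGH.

Char 1 ('F'): step: R->3, L=1; F->plug->G->R->A->L->F->refl->D->L'->B->R'->F->plug->G
Char 2 ('A'): step: R->4, L=1; A->plug->C->R->F->L->H->refl->A->L'->E->R'->H->plug->H
Char 3 ('A'): step: R->5, L=1; A->plug->C->R->A->L->F->refl->D->L'->B->R'->H->plug->H
Char 4 ('F'): step: R->6, L=1; F->plug->G->R->A->L->F->refl->D->L'->B->R'->H->plug->H
Char 5 ('G'): step: R->7, L=1; G->plug->F->R->H->L->C->refl->G->L'->D->R'->D->plug->D
Char 6 ('H'): step: R->0, L->2 (L advanced); H->plug->H->R->F->L->D->refl->F->L'->C->R'->C->plug->A
Char 7 ('D'): step: R->1, L=2; D->plug->D->R->F->L->D->refl->F->L'->C->R'->A->plug->C
Char 8 ('G'): step: R->2, L=2; G->plug->F->R->D->L->H->refl->A->L'->B->R'->H->plug->H
Char 9 ('B'): step: R->3, L=2; B->plug->B->R->D->L->H->refl->A->L'->B->R'->F->plug->G
Char 10 ('D'): step: R->4, L=2; D->plug->D->R->B->L->A->refl->H->L'->D->R'->B->plug->B

Answer: GHHHDACHGB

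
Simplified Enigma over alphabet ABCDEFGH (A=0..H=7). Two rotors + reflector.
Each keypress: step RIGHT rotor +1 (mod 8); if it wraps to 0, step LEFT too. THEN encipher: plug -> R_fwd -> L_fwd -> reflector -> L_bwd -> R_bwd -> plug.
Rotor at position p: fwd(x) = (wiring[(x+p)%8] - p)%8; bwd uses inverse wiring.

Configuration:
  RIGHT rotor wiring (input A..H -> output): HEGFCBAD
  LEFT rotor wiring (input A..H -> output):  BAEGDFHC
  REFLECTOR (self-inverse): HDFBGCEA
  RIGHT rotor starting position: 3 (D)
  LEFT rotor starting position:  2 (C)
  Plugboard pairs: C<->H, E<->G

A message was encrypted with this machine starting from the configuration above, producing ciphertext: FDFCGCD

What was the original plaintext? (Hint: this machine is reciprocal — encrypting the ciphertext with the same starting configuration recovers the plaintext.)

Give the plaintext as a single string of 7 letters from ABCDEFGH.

Char 1 ('F'): step: R->4, L=2; F->plug->F->R->A->L->C->refl->F->L'->E->R'->C->plug->H
Char 2 ('D'): step: R->5, L=2; D->plug->D->R->C->L->B->refl->D->L'->D->R'->B->plug->B
Char 3 ('F'): step: R->6, L=2; F->plug->F->R->H->L->G->refl->E->L'->B->R'->C->plug->H
Char 4 ('C'): step: R->7, L=2; C->plug->H->R->B->L->E->refl->G->L'->H->R'->D->plug->D
Char 5 ('G'): step: R->0, L->3 (L advanced); G->plug->E->R->C->L->C->refl->F->L'->G->R'->C->plug->H
Char 6 ('C'): step: R->1, L=3; C->plug->H->R->G->L->F->refl->C->L'->C->R'->G->plug->E
Char 7 ('D'): step: R->2, L=3; D->plug->D->R->H->L->B->refl->D->L'->A->R'->C->plug->H

Answer: HBHDHEH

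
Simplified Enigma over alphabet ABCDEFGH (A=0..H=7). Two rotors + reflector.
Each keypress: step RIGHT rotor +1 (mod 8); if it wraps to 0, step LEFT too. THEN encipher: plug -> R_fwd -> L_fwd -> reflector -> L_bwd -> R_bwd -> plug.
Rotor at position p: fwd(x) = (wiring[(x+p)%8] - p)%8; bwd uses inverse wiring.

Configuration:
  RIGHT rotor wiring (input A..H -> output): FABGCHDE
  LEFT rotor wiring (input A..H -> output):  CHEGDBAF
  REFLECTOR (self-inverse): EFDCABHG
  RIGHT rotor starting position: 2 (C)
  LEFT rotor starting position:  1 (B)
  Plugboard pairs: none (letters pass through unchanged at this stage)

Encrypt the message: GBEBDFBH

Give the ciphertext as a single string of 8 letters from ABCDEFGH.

Answer: DEGGEECE

Derivation:
Char 1 ('G'): step: R->3, L=1; G->plug->G->R->F->L->H->refl->G->L'->A->R'->D->plug->D
Char 2 ('B'): step: R->4, L=1; B->plug->B->R->D->L->C->refl->D->L'->B->R'->E->plug->E
Char 3 ('E'): step: R->5, L=1; E->plug->E->R->D->L->C->refl->D->L'->B->R'->G->plug->G
Char 4 ('B'): step: R->6, L=1; B->plug->B->R->G->L->E->refl->A->L'->E->R'->G->plug->G
Char 5 ('D'): step: R->7, L=1; D->plug->D->R->C->L->F->refl->B->L'->H->R'->E->plug->E
Char 6 ('F'): step: R->0, L->2 (L advanced); F->plug->F->R->H->L->F->refl->B->L'->C->R'->E->plug->E
Char 7 ('B'): step: R->1, L=2; B->plug->B->R->A->L->C->refl->D->L'->F->R'->C->plug->C
Char 8 ('H'): step: R->2, L=2; H->plug->H->R->G->L->A->refl->E->L'->B->R'->E->plug->E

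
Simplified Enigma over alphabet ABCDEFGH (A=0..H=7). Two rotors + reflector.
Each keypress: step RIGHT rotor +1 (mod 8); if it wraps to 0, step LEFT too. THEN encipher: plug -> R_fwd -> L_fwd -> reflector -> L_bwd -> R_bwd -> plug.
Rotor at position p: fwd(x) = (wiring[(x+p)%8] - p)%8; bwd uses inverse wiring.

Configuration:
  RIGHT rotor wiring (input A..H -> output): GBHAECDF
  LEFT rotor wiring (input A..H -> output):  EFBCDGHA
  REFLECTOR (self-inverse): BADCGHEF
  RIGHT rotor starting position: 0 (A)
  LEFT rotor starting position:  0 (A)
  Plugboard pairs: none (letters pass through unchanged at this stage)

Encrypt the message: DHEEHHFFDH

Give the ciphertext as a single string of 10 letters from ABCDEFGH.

Answer: GCCCFDDBCF

Derivation:
Char 1 ('D'): step: R->1, L=0; D->plug->D->R->D->L->C->refl->D->L'->E->R'->G->plug->G
Char 2 ('H'): step: R->2, L=0; H->plug->H->R->H->L->A->refl->B->L'->C->R'->C->plug->C
Char 3 ('E'): step: R->3, L=0; E->plug->E->R->C->L->B->refl->A->L'->H->R'->C->plug->C
Char 4 ('E'): step: R->4, L=0; E->plug->E->R->C->L->B->refl->A->L'->H->R'->C->plug->C
Char 5 ('H'): step: R->5, L=0; H->plug->H->R->H->L->A->refl->B->L'->C->R'->F->plug->F
Char 6 ('H'): step: R->6, L=0; H->plug->H->R->E->L->D->refl->C->L'->D->R'->D->plug->D
Char 7 ('F'): step: R->7, L=0; F->plug->F->R->F->L->G->refl->E->L'->A->R'->D->plug->D
Char 8 ('F'): step: R->0, L->1 (L advanced); F->plug->F->R->C->L->B->refl->A->L'->B->R'->B->plug->B
Char 9 ('D'): step: R->1, L=1; D->plug->D->R->D->L->C->refl->D->L'->H->R'->C->plug->C
Char 10 ('H'): step: R->2, L=1; H->plug->H->R->H->L->D->refl->C->L'->D->R'->F->plug->F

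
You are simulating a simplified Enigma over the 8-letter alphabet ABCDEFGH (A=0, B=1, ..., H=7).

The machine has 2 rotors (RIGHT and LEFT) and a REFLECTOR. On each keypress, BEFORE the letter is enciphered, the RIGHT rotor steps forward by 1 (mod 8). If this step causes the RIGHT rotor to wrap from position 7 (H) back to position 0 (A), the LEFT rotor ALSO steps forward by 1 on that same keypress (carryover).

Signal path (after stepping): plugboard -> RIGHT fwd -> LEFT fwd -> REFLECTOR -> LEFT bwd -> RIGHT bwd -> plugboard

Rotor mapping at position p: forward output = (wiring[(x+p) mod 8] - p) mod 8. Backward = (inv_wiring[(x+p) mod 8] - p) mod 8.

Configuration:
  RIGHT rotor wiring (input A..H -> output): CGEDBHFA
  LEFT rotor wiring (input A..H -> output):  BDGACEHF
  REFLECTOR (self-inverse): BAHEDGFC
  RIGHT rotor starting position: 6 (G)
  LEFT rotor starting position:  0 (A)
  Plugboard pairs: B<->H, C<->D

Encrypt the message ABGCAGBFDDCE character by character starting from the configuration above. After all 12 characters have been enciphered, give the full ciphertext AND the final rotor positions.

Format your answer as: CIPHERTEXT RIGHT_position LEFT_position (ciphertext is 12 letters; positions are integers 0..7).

Answer: CAHHCFGBHEAF 2 2

Derivation:
Char 1 ('A'): step: R->7, L=0; A->plug->A->R->B->L->D->refl->E->L'->F->R'->D->plug->C
Char 2 ('B'): step: R->0, L->1 (L advanced); B->plug->H->R->A->L->C->refl->H->L'->C->R'->A->plug->A
Char 3 ('G'): step: R->1, L=1; G->plug->G->R->H->L->A->refl->B->L'->D->R'->B->plug->H
Char 4 ('C'): step: R->2, L=1; C->plug->D->R->F->L->G->refl->F->L'->B->R'->B->plug->H
Char 5 ('A'): step: R->3, L=1; A->plug->A->R->A->L->C->refl->H->L'->C->R'->D->plug->C
Char 6 ('G'): step: R->4, L=1; G->plug->G->R->A->L->C->refl->H->L'->C->R'->F->plug->F
Char 7 ('B'): step: R->5, L=1; B->plug->H->R->E->L->D->refl->E->L'->G->R'->G->plug->G
Char 8 ('F'): step: R->6, L=1; F->plug->F->R->F->L->G->refl->F->L'->B->R'->H->plug->B
Char 9 ('D'): step: R->7, L=1; D->plug->C->R->H->L->A->refl->B->L'->D->R'->B->plug->H
Char 10 ('D'): step: R->0, L->2 (L advanced); D->plug->C->R->E->L->F->refl->G->L'->B->R'->E->plug->E
Char 11 ('C'): step: R->1, L=2; C->plug->D->R->A->L->E->refl->D->L'->F->R'->A->plug->A
Char 12 ('E'): step: R->2, L=2; E->plug->E->R->D->L->C->refl->H->L'->G->R'->F->plug->F
Final: ciphertext=CAHHCFGBHEAF, RIGHT=2, LEFT=2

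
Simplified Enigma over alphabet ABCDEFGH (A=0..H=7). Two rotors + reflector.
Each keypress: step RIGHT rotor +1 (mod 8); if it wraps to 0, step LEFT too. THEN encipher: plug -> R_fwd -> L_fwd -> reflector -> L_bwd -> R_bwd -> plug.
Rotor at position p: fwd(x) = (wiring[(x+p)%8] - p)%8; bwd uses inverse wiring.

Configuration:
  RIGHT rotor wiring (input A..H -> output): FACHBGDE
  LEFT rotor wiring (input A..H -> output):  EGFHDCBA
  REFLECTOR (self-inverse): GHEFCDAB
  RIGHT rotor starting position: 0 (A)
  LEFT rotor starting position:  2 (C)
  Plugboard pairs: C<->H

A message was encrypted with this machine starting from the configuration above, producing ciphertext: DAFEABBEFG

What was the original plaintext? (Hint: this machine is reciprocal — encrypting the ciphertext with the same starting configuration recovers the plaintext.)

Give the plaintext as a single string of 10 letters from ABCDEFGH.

Answer: BEADDHGGEE

Derivation:
Char 1 ('D'): step: R->1, L=2; D->plug->D->R->A->L->D->refl->F->L'->B->R'->B->plug->B
Char 2 ('A'): step: R->2, L=2; A->plug->A->R->A->L->D->refl->F->L'->B->R'->E->plug->E
Char 3 ('F'): step: R->3, L=2; F->plug->F->R->C->L->B->refl->H->L'->E->R'->A->plug->A
Char 4 ('E'): step: R->4, L=2; E->plug->E->R->B->L->F->refl->D->L'->A->R'->D->plug->D
Char 5 ('A'): step: R->5, L=2; A->plug->A->R->B->L->F->refl->D->L'->A->R'->D->plug->D
Char 6 ('B'): step: R->6, L=2; B->plug->B->R->G->L->C->refl->E->L'->H->R'->C->plug->H
Char 7 ('B'): step: R->7, L=2; B->plug->B->R->G->L->C->refl->E->L'->H->R'->G->plug->G
Char 8 ('E'): step: R->0, L->3 (L advanced); E->plug->E->R->B->L->A->refl->G->L'->D->R'->G->plug->G
Char 9 ('F'): step: R->1, L=3; F->plug->F->R->C->L->H->refl->B->L'->F->R'->E->plug->E
Char 10 ('G'): step: R->2, L=3; G->plug->G->R->D->L->G->refl->A->L'->B->R'->E->plug->E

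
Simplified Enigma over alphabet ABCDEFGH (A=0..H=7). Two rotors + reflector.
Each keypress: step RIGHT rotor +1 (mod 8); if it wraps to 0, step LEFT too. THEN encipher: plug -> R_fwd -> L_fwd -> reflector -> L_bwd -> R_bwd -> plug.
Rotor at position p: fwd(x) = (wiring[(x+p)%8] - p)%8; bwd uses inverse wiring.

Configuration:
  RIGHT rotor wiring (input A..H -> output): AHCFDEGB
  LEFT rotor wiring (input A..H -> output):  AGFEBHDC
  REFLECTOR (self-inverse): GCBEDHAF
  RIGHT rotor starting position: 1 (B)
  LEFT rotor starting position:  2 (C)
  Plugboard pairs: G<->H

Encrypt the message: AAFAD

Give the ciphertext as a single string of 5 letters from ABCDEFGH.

Char 1 ('A'): step: R->2, L=2; A->plug->A->R->A->L->D->refl->E->L'->H->R'->F->plug->F
Char 2 ('A'): step: R->3, L=2; A->plug->A->R->C->L->H->refl->F->L'->D->R'->D->plug->D
Char 3 ('F'): step: R->4, L=2; F->plug->F->R->D->L->F->refl->H->L'->C->R'->C->plug->C
Char 4 ('A'): step: R->5, L=2; A->plug->A->R->H->L->E->refl->D->L'->A->R'->G->plug->H
Char 5 ('D'): step: R->6, L=2; D->plug->D->R->B->L->C->refl->B->L'->E->R'->E->plug->E

Answer: FDCHE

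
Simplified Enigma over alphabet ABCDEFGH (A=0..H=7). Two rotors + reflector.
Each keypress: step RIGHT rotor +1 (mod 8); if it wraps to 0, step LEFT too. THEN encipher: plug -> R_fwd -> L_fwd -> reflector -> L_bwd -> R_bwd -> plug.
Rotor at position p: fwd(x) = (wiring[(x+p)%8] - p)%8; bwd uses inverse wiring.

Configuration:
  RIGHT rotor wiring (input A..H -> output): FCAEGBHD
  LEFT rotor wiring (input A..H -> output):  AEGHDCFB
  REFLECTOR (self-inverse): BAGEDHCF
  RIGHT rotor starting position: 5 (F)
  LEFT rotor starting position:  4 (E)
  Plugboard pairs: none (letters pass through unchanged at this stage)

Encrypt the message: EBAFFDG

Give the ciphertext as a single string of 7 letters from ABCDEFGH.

Answer: BDFBEEH

Derivation:
Char 1 ('E'): step: R->6, L=4; E->plug->E->R->C->L->B->refl->A->L'->F->R'->B->plug->B
Char 2 ('B'): step: R->7, L=4; B->plug->B->R->G->L->C->refl->G->L'->B->R'->D->plug->D
Char 3 ('A'): step: R->0, L->5 (L advanced); A->plug->A->R->F->L->B->refl->A->L'->B->R'->F->plug->F
Char 4 ('F'): step: R->1, L=5; F->plug->F->R->G->L->C->refl->G->L'->H->R'->B->plug->B
Char 5 ('F'): step: R->2, L=5; F->plug->F->R->B->L->A->refl->B->L'->F->R'->E->plug->E
Char 6 ('D'): step: R->3, L=5; D->plug->D->R->E->L->H->refl->F->L'->A->R'->E->plug->E
Char 7 ('G'): step: R->4, L=5; G->plug->G->R->E->L->H->refl->F->L'->A->R'->H->plug->H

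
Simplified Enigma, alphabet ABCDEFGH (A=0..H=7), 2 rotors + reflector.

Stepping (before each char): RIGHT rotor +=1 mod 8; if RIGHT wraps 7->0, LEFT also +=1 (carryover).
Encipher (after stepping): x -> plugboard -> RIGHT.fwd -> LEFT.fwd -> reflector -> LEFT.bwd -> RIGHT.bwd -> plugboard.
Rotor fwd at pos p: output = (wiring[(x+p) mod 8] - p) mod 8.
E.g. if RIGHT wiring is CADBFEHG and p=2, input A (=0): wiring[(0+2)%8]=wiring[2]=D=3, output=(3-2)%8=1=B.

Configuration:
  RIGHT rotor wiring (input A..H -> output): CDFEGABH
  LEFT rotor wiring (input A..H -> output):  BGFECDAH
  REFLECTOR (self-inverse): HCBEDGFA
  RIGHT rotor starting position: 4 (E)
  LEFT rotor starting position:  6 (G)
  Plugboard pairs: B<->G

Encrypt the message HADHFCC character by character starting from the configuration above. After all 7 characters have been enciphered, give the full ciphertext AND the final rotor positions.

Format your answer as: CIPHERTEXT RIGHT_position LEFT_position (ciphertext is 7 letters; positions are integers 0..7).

Char 1 ('H'): step: R->5, L=6; H->plug->H->R->B->L->B->refl->C->L'->A->R'->F->plug->F
Char 2 ('A'): step: R->6, L=6; A->plug->A->R->D->L->A->refl->H->L'->E->R'->C->plug->C
Char 3 ('D'): step: R->7, L=6; D->plug->D->R->G->L->E->refl->D->L'->C->R'->H->plug->H
Char 4 ('H'): step: R->0, L->7 (L advanced); H->plug->H->R->H->L->B->refl->C->L'->B->R'->G->plug->B
Char 5 ('F'): step: R->1, L=7; F->plug->F->R->A->L->A->refl->H->L'->C->R'->A->plug->A
Char 6 ('C'): step: R->2, L=7; C->plug->C->R->E->L->F->refl->G->L'->D->R'->A->plug->A
Char 7 ('C'): step: R->3, L=7; C->plug->C->R->F->L->D->refl->E->L'->G->R'->D->plug->D
Final: ciphertext=FCHBAAD, RIGHT=3, LEFT=7

Answer: FCHBAAD 3 7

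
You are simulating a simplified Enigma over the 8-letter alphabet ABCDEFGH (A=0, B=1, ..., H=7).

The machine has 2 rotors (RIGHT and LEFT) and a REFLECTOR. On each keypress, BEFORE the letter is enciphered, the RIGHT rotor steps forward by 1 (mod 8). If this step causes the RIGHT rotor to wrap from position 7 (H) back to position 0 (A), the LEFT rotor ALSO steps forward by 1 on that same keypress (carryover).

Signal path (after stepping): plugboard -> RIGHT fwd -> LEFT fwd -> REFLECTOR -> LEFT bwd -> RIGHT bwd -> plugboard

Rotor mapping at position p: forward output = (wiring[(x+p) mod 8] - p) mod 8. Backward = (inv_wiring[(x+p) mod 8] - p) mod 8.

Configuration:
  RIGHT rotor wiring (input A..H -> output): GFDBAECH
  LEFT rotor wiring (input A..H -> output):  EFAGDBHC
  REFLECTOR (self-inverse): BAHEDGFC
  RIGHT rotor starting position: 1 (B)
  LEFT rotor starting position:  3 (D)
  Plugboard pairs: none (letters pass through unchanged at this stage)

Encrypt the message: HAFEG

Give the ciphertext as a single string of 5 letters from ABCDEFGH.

Char 1 ('H'): step: R->2, L=3; H->plug->H->R->D->L->E->refl->D->L'->A->R'->E->plug->E
Char 2 ('A'): step: R->3, L=3; A->plug->A->R->G->L->C->refl->H->L'->E->R'->E->plug->E
Char 3 ('F'): step: R->4, L=3; F->plug->F->R->B->L->A->refl->B->L'->F->R'->H->plug->H
Char 4 ('E'): step: R->5, L=3; E->plug->E->R->A->L->D->refl->E->L'->D->R'->H->plug->H
Char 5 ('G'): step: R->6, L=3; G->plug->G->R->C->L->G->refl->F->L'->H->R'->D->plug->D

Answer: EEHHD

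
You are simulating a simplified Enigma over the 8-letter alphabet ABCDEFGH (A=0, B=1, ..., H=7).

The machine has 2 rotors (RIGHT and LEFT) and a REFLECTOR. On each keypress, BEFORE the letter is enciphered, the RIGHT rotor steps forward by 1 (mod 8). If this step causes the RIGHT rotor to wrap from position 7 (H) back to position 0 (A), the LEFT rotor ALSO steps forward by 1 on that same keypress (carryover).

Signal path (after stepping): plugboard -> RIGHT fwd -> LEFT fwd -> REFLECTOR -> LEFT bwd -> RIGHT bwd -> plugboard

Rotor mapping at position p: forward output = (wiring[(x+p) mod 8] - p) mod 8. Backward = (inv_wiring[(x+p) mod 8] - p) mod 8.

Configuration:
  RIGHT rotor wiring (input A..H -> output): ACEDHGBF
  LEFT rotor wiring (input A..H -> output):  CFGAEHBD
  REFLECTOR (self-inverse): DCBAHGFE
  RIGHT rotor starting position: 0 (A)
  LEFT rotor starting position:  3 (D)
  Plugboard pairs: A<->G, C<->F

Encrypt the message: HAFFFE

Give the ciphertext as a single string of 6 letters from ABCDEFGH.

Char 1 ('H'): step: R->1, L=3; H->plug->H->R->H->L->D->refl->A->L'->E->R'->G->plug->A
Char 2 ('A'): step: R->2, L=3; A->plug->G->R->G->L->C->refl->B->L'->B->R'->B->plug->B
Char 3 ('F'): step: R->3, L=3; F->plug->C->R->D->L->G->refl->F->L'->A->R'->A->plug->G
Char 4 ('F'): step: R->4, L=3; F->plug->C->R->F->L->H->refl->E->L'->C->R'->B->plug->B
Char 5 ('F'): step: R->5, L=3; F->plug->C->R->A->L->F->refl->G->L'->D->R'->D->plug->D
Char 6 ('E'): step: R->6, L=3; E->plug->E->R->G->L->C->refl->B->L'->B->R'->G->plug->A

Answer: ABGBDA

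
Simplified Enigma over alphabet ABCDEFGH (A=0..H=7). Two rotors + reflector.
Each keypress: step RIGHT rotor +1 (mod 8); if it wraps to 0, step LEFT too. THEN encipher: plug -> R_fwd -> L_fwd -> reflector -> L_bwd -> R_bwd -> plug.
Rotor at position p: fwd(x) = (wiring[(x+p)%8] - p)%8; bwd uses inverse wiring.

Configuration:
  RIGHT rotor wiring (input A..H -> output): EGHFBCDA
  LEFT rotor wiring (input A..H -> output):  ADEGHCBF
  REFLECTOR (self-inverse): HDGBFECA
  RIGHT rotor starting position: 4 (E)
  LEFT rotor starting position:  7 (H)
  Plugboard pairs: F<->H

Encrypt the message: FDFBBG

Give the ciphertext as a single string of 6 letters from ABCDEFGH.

Answer: AHBEEC

Derivation:
Char 1 ('F'): step: R->5, L=7; F->plug->H->R->E->L->H->refl->A->L'->F->R'->A->plug->A
Char 2 ('D'): step: R->6, L=7; D->plug->D->R->A->L->G->refl->C->L'->H->R'->F->plug->H
Char 3 ('F'): step: R->7, L=7; F->plug->H->R->E->L->H->refl->A->L'->F->R'->B->plug->B
Char 4 ('B'): step: R->0, L->0 (L advanced); B->plug->B->R->G->L->B->refl->D->L'->B->R'->E->plug->E
Char 5 ('B'): step: R->1, L=0; B->plug->B->R->G->L->B->refl->D->L'->B->R'->E->plug->E
Char 6 ('G'): step: R->2, L=0; G->plug->G->R->C->L->E->refl->F->L'->H->R'->C->plug->C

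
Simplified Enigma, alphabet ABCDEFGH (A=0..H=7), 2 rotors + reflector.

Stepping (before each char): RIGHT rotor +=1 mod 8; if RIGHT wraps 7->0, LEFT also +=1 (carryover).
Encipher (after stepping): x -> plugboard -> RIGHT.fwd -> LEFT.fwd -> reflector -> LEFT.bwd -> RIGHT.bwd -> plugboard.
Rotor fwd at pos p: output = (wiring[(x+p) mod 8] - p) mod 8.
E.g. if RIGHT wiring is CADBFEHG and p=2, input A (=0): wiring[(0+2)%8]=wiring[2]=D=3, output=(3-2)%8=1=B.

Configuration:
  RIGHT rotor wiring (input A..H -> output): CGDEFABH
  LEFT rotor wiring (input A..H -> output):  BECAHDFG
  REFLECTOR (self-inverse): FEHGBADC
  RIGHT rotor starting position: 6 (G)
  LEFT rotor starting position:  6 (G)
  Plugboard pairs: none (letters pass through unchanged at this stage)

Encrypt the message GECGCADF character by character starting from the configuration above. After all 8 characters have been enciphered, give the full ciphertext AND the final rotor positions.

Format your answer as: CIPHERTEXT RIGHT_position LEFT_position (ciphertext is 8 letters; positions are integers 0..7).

Answer: CAEABHCC 6 7

Derivation:
Char 1 ('G'): step: R->7, L=6; G->plug->G->R->B->L->A->refl->F->L'->H->R'->C->plug->C
Char 2 ('E'): step: R->0, L->7 (L advanced); E->plug->E->R->F->L->A->refl->F->L'->C->R'->A->plug->A
Char 3 ('C'): step: R->1, L=7; C->plug->C->R->D->L->D->refl->G->L'->H->R'->E->plug->E
Char 4 ('G'): step: R->2, L=7; G->plug->G->R->A->L->H->refl->C->L'->B->R'->A->plug->A
Char 5 ('C'): step: R->3, L=7; C->plug->C->R->F->L->A->refl->F->L'->C->R'->B->plug->B
Char 6 ('A'): step: R->4, L=7; A->plug->A->R->B->L->C->refl->H->L'->A->R'->H->plug->H
Char 7 ('D'): step: R->5, L=7; D->plug->D->R->F->L->A->refl->F->L'->C->R'->C->plug->C
Char 8 ('F'): step: R->6, L=7; F->plug->F->R->G->L->E->refl->B->L'->E->R'->C->plug->C
Final: ciphertext=CAEABHCC, RIGHT=6, LEFT=7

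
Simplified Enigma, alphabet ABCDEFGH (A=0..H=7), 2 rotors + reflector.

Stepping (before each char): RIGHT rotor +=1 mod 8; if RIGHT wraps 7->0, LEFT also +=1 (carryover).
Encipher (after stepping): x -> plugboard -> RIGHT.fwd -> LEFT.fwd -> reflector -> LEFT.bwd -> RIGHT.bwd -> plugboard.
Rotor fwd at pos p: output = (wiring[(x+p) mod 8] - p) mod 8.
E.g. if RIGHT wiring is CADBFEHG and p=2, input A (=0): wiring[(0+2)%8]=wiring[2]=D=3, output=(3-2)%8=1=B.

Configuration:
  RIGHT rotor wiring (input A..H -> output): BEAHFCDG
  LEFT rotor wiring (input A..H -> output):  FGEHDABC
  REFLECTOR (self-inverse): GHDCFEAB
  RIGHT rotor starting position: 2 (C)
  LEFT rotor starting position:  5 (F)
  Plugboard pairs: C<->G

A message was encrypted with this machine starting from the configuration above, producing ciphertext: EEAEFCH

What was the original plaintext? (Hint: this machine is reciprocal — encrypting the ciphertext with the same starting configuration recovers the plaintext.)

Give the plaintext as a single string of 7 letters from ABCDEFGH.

Char 1 ('E'): step: R->3, L=5; E->plug->E->R->D->L->A->refl->G->L'->H->R'->C->plug->G
Char 2 ('E'): step: R->4, L=5; E->plug->E->R->F->L->H->refl->B->L'->E->R'->G->plug->C
Char 3 ('A'): step: R->5, L=5; A->plug->A->R->F->L->H->refl->B->L'->E->R'->D->plug->D
Char 4 ('E'): step: R->6, L=5; E->plug->E->R->C->L->F->refl->E->L'->B->R'->F->plug->F
Char 5 ('F'): step: R->7, L=5; F->plug->F->R->G->L->C->refl->D->L'->A->R'->E->plug->E
Char 6 ('C'): step: R->0, L->6 (L advanced); C->plug->G->R->D->L->A->refl->G->L'->E->R'->B->plug->B
Char 7 ('H'): step: R->1, L=6; H->plug->H->R->A->L->D->refl->C->L'->H->R'->B->plug->B

Answer: GCDFEBB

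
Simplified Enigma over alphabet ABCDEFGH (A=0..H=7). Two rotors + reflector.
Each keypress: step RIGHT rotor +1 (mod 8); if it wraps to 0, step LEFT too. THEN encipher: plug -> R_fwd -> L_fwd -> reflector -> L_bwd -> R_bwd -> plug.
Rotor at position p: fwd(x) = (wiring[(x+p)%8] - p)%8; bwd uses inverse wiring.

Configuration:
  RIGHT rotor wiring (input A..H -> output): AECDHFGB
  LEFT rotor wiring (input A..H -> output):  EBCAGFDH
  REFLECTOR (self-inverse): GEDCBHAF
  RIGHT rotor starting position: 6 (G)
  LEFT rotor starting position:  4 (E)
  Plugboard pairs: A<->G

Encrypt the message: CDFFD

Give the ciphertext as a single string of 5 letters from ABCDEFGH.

Char 1 ('C'): step: R->7, L=4; C->plug->C->R->F->L->F->refl->H->L'->C->R'->A->plug->G
Char 2 ('D'): step: R->0, L->5 (L advanced); D->plug->D->R->D->L->H->refl->F->L'->F->R'->F->plug->F
Char 3 ('F'): step: R->1, L=5; F->plug->F->R->F->L->F->refl->H->L'->D->R'->A->plug->G
Char 4 ('F'): step: R->2, L=5; F->plug->F->R->H->L->B->refl->E->L'->E->R'->E->plug->E
Char 5 ('D'): step: R->3, L=5; D->plug->D->R->D->L->H->refl->F->L'->F->R'->F->plug->F

Answer: GFGEF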